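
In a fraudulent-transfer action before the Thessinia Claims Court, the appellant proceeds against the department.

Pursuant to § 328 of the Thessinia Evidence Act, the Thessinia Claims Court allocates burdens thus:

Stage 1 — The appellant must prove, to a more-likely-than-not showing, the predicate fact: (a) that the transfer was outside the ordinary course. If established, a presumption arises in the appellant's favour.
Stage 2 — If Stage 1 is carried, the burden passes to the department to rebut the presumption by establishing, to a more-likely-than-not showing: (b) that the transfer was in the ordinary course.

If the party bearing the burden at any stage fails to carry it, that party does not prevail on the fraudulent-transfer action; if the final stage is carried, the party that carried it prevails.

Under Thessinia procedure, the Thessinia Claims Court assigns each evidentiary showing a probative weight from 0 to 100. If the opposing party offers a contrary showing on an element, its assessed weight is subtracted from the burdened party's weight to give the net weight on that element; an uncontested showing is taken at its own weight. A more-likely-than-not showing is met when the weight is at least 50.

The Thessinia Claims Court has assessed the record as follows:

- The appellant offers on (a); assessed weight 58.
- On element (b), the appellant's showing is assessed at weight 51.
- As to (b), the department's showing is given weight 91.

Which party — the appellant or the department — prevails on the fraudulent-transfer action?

At Stage 1 the appellant must meet a more-likely-than-not showing (weight is at least 50): on (a) the weight is 58, which does reach 50, so (a) meets the standard.
  All elements met. The burden passes to the department.
At Stage 2 the department must meet a more-likely-than-not showing (weight is at least 50): on (b) the weight is 91 less the opposing 51 gives net 40, which does not reach 50, so (b) does not meet the standard.
  Stage 2 not carried; the department fails its burden.
The appellant prevails.

appellant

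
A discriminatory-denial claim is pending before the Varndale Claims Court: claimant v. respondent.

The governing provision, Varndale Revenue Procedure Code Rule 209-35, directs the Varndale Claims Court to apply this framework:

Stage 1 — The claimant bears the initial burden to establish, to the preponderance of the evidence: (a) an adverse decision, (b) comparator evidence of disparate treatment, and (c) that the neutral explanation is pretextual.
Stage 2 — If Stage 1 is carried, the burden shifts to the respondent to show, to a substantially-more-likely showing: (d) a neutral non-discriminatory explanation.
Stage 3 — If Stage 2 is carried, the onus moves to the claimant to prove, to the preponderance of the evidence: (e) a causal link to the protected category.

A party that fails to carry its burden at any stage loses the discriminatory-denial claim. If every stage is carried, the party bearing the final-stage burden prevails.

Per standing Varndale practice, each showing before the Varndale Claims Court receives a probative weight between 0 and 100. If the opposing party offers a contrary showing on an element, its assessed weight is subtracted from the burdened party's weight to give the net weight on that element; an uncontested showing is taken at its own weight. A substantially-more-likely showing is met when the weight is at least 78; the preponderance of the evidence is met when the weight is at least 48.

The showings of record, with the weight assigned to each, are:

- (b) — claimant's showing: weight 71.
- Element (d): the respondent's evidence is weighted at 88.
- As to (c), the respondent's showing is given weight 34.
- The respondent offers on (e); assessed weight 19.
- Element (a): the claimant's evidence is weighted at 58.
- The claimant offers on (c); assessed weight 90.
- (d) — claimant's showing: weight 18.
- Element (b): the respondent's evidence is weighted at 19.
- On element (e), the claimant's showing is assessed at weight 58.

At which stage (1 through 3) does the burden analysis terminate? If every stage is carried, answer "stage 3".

stage 2

At Stage 1 the claimant must meet the preponderance of the evidence (weight is at least 48): on (a) the weight is 58, which does reach 48, so (a) meets the standard; on (b) the weight is 71 less the opposing 19 gives net 52, ≥ 48, so (b) meets the standard; on (c) the weight is 90 less the opposing 34 gives net 56, ≥ 48, so (c) meets the standard.
  Stage 1 is satisfied; the onus moves to the respondent.
At Stage 2 the respondent must meet a substantially-more-likely showing (weight is at least 78): on (d) the weight is 88 less the opposing 18 gives net 70, which does not reach 78, so (d) does not meet the standard.
  The respondent does not carry Stage 2.
The analysis ends at Stage 2; the claimant prevails.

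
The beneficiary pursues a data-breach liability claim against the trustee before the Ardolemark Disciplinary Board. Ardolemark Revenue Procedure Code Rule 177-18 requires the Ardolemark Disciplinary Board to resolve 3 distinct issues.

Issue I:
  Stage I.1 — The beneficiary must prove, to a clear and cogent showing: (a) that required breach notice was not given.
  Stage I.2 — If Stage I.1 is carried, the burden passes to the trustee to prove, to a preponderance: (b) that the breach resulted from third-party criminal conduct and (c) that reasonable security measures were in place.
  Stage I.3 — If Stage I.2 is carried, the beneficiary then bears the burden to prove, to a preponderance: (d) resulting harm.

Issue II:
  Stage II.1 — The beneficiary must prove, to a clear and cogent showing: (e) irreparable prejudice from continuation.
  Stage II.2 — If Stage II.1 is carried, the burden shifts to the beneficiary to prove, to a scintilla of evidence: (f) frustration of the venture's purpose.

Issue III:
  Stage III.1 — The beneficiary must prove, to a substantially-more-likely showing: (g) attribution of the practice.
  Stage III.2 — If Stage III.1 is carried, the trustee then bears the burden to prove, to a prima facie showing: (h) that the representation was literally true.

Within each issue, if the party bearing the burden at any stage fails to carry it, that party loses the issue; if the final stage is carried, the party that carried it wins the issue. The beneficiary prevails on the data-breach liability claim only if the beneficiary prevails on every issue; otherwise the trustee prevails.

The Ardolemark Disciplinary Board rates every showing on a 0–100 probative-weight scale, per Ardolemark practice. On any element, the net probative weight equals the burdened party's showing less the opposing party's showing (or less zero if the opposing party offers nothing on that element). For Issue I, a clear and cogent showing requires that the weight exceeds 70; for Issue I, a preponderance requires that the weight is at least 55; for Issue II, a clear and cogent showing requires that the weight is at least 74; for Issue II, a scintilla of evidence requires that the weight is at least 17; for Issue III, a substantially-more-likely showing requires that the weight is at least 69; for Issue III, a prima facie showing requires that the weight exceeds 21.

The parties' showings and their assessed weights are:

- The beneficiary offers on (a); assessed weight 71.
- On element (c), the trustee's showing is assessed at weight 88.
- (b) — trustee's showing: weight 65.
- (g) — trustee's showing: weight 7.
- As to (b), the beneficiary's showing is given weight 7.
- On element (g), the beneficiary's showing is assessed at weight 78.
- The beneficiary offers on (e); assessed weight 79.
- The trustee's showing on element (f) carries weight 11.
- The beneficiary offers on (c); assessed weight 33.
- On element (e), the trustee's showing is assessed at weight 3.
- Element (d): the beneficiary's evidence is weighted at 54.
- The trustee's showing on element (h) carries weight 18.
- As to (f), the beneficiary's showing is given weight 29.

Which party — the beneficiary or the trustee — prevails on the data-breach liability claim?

— Issue I —
At Stage I.1 the beneficiary must meet a clear and cogent showing (weight exceeds 70): on (a) the weight is 71, which does exceed 70, so (a) meets the standard.
  Stage I.1 carried; the burden shifts to the trustee.
At Stage I.2 the trustee must meet a preponderance (weight is at least 55): on (b) the weight is 65 less the opposing 7 gives net 58, ≥ 55, so (b) meets the standard; on (c) the weight is 88 less the opposing 33 gives net 55, ≥ 55, so (c) meets the standard.
  Stage I.2 carried; the burden shifts to the beneficiary.
At Stage I.3 the beneficiary must meet a preponderance (weight is at least 55): on (d) the weight is 54, < 55, so (d) does not meet the standard.
  The beneficiary does not carry Stage I.3.
The trustee prevails on this issue.
— Issue II —
Stage II.1 (beneficiary, a clear and cogent showing, weight is at least 74): (e) net 79−3=76 ≥ 74 — meets.
  Stage II.1 carried; the burden remains with the beneficiary.
Stage II.2 (beneficiary, a scintilla of evidence, weight is at least 17): (f) net 29−11=18 ≥ 17 — meets.
  All elements met at the final stage.
With every stage satisfied, the beneficiary prevails on this issue.
— Issue III —
At Stage III.1 the beneficiary must meet a substantially-more-likely showing (weight is at least 69): on (g) the weight is 78 less the opposing 7 gives net 71, ≥ 69, so (g) meets the standard.
  The beneficiary carries Stage III.1; the trustee now bears the burden.
At Stage III.2 the trustee must meet a prima facie showing (weight exceeds 21): on (h) the weight is 18, ≤ 21, so (h) does not meet the standard.
  Not every element is met, so the trustee fails to carry Stage III.2.
So the beneficiary prevails on this issue.
Per-issue: Issue I → trustee; Issue II → beneficiary; Issue III → beneficiary. The beneficiary must prevail on every issue; overall, the trustee prevails.

trustee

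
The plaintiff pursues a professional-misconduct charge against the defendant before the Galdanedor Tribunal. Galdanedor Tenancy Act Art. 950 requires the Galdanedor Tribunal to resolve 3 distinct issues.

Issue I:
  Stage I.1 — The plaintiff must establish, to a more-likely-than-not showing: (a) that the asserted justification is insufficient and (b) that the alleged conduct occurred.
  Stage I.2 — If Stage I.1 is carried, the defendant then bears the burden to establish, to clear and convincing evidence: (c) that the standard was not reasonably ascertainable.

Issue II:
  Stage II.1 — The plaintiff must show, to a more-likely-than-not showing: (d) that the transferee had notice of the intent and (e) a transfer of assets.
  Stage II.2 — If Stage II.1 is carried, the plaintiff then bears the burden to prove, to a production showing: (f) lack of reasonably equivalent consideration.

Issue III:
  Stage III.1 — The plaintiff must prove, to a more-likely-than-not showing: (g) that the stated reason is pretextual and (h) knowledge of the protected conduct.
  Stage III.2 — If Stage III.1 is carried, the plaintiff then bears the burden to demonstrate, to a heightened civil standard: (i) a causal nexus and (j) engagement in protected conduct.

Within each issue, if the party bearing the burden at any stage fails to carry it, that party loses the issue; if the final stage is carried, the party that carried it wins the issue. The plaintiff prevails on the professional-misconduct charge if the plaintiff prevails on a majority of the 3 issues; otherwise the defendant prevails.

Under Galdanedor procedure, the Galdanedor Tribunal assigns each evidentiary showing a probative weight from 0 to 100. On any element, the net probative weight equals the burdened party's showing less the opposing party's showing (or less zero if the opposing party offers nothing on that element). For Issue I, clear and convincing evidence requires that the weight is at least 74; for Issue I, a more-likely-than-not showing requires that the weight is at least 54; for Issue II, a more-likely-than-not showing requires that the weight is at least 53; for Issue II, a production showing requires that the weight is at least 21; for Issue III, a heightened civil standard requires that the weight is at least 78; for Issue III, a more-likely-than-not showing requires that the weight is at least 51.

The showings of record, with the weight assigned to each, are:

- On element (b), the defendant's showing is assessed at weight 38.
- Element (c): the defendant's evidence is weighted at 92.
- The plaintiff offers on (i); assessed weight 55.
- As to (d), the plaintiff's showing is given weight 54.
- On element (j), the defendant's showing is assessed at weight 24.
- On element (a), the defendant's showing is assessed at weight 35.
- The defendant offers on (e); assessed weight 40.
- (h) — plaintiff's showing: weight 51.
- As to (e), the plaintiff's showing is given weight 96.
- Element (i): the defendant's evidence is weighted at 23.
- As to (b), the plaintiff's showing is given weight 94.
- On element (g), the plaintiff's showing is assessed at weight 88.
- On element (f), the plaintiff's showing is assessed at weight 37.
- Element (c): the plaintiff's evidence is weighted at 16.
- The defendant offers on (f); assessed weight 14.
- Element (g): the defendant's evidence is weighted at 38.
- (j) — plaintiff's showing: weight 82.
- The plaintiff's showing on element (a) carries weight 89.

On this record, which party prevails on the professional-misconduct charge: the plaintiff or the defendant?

defendant

— Issue I —
Stage I.1 — burden on plaintiff; standard: a more-likely-than-not showing (weight is at least 54).
    (a): 89 − 35 = 54 ≥ 54 [met]
    (b): 94 − 38 = 56 ≥ 54 [met]
  Stage I.1 carried; the burden shifts to the defendant.
Stage I.2 — burden on defendant; standard: clear and convincing evidence (weight is at least 74).
    (c): 92 − 16 = 76 ≥ 74 [met]
  All elements met at the final stage.
With every stage satisfied, the defendant prevails on this issue.
— Issue II —
Stage II.1 — burden on plaintiff; standard: a more-likely-than-not showing (weight is at least 53).
    (d): 54 ≥ 53 [met]
    (e): 96 − 40 = 56 ≥ 53 [met]
  Stage II.1 is satisfied; the plaintiff continues to bear the burden.
Stage II.2 — burden on plaintiff; standard: a production showing (weight is at least 21).
    (f): 37 − 14 = 23 ≥ 21 [met]
  All elements met at the final stage.
Every stage carried; the plaintiff prevails on this issue.
— Issue III —
Stage III.1 — burden on plaintiff; standard: a more-likely-than-not showing (weight is at least 51).
    (g): 88 − 38 = 50 < 51 [not met]
    (h): 51 ≥ 51 [met]
  Stage III.1 not carried; the plaintiff fails its burden.
The analysis ends at Stage III.1; the defendant prevails on this issue.
Per-issue: Issue I → defendant; Issue II → plaintiff; Issue III → defendant. The plaintiff must prevail on a majority of issues; overall, the defendant prevails.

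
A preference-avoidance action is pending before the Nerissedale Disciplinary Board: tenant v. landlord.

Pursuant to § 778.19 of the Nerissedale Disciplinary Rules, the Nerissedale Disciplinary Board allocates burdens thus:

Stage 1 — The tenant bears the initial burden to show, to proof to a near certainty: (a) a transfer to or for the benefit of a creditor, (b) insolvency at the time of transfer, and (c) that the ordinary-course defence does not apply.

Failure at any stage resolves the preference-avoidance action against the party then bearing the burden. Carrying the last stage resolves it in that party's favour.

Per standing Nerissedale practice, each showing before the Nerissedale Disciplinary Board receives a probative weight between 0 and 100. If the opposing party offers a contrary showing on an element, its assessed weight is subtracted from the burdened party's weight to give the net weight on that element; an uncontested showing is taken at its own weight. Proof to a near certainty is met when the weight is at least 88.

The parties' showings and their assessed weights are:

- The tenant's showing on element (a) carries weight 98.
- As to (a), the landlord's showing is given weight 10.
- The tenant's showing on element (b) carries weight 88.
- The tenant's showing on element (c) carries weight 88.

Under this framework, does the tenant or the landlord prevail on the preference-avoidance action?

Stage 1 (tenant, proof to a near certainty, weight is at least 88): (a) net 98−10=88 ≥ 88 — meets; (b) 88 ≥ 88 — meets; (c) 88 ≥ 88 — meets.
  All elements met at the final stage.
With every stage satisfied, the tenant prevails.

tenant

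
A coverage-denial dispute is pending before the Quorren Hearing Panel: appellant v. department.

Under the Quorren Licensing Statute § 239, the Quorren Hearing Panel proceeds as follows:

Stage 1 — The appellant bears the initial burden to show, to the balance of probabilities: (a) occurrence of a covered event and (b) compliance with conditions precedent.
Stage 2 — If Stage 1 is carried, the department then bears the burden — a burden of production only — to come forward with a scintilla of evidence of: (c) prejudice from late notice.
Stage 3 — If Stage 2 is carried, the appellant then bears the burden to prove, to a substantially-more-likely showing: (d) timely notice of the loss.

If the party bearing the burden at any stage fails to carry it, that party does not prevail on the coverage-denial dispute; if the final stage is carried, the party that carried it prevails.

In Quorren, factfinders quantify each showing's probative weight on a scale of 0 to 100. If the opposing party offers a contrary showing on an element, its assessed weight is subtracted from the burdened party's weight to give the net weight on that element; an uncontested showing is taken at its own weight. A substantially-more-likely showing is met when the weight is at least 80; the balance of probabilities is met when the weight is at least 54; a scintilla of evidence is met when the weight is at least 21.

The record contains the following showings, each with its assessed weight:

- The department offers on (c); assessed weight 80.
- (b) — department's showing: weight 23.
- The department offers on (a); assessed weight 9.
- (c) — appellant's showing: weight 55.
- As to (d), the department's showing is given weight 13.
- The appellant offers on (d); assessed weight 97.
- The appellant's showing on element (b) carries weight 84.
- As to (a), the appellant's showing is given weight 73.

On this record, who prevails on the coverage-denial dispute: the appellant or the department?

appellant

At Stage 1 the appellant must meet the balance of probabilities (weight is at least 54): on (a) the weight is 73 less the opposing 9 gives net 64, which does reach 54, so (a) meets the standard; on (b) the weight is 84 less the opposing 23 gives net 61, which does reach 54, so (b) meets the standard.
  Stage 1 carried; the burden shifts to the department.
At Stage 2 the department must meet a scintilla of evidence (weight is at least 21): on (c) the weight is 80 less the opposing 55 gives net 25, ≥ 21, so (c) meets the standard.
  The department carries Stage 2; the appellant now bears the burden.
At Stage 3 the appellant must meet a substantially-more-likely showing (weight is at least 80): on (d) the weight is 97 less the opposing 13 gives net 84, ≥ 80, so (d) meets the standard.
  Stage 3 carried; the final stage is satisfied.
With every stage satisfied, the appellant prevails.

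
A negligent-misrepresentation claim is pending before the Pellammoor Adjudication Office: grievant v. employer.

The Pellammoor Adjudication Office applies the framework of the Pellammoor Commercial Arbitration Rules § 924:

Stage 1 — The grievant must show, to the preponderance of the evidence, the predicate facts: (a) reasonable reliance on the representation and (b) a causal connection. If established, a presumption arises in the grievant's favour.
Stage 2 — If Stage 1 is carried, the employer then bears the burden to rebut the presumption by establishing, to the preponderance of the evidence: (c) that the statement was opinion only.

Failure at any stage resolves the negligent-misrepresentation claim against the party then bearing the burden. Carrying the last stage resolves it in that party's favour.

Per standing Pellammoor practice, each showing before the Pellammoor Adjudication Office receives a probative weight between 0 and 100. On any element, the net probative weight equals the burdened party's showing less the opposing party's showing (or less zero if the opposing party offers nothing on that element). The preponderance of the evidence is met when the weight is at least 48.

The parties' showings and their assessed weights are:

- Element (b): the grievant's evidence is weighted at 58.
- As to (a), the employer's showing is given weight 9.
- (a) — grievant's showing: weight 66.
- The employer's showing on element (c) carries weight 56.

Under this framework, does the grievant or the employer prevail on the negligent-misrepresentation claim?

Stage 1 (grievant, the preponderance of the evidence, weight is at least 48): (a) net 66−9=57 ≥ 48 — meets; (b) 58 ≥ 48 — meets.
  The grievant carries Stage 1; the employer now bears the burden.
Stage 2 (employer, the preponderance of the evidence, weight is at least 48): (c) 56 ≥ 48 — meets.
  All elements met at the final stage.
All stages carried — the employer prevails.

employer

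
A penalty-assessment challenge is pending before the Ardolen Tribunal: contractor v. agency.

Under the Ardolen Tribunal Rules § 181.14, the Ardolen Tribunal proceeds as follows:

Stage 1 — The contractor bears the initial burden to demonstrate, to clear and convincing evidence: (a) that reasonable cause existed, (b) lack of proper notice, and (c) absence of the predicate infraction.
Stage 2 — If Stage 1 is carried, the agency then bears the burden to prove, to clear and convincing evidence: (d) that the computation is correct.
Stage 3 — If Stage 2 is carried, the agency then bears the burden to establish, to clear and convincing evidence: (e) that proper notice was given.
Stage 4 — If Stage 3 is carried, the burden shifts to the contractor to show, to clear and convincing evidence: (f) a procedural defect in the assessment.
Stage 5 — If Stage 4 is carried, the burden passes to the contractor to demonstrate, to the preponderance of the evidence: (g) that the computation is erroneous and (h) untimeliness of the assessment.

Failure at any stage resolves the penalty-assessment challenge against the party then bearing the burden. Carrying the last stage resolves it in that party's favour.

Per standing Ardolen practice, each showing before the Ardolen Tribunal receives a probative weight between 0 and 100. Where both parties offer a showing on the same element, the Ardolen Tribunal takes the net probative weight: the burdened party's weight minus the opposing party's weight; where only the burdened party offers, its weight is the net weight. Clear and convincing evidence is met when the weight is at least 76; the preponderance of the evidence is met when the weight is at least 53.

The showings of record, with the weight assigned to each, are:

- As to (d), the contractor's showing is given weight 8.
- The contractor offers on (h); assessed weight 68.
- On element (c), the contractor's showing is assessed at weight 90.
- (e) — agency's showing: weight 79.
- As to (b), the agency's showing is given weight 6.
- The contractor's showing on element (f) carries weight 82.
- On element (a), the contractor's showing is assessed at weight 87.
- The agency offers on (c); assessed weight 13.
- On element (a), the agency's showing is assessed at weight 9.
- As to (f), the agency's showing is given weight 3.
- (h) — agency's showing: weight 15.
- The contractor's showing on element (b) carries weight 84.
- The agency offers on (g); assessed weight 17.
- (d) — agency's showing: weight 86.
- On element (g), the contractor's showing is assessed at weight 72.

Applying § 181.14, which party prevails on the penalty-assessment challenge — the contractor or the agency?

contractor

Stage 1 (contractor, clear and convincing evidence, weight is at least 76): (a) net 87−9=78 ≥ 76 — meets; (b) net 84−6=78 ≥ 76 — meets; (c) net 90−13=77 ≥ 76 — meets.
  The contractor carries Stage 1; the agency now bears the burden.
Stage 2 (agency, clear and convincing evidence, weight is at least 76): (d) net 86−8=78 ≥ 76 — meets.
  Stage 2 is satisfied; the agency continues to bear the burden.
Stage 3 (agency, clear and convincing evidence, weight is at least 76): (e) 79 ≥ 76 — meets.
  Stage 3 carried; the burden shifts to the contractor.
Stage 4 (contractor, clear and convincing evidence, weight is at least 76): (f) net 82−3=79 ≥ 76 — meets.
  Stage 4 is satisfied; the contractor continues to bear the burden.
Stage 5 (contractor, the preponderance of the evidence, weight is at least 53): (g) net 72−17=55 ≥ 53 — meets; (h) net 68−15=53 ≥ 53 — meets.
  The contractor carries the last stage.
Every stage carried; the contractor prevails.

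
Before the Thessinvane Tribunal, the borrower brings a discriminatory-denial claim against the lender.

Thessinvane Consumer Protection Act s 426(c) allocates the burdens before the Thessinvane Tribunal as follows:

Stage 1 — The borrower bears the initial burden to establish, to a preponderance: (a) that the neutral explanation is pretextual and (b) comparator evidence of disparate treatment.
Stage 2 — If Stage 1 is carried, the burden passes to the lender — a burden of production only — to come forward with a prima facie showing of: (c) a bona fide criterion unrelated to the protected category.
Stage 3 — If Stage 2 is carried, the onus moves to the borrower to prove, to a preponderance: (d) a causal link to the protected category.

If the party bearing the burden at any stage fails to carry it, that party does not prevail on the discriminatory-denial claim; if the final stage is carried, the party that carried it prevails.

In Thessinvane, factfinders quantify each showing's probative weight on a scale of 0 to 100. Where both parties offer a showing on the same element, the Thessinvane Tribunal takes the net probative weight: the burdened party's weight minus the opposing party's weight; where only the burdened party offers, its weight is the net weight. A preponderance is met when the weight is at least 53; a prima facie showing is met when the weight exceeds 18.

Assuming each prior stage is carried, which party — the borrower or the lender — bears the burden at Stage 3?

Stage 3's rule assigns the burden to the borrower (to a preponderance).

borrower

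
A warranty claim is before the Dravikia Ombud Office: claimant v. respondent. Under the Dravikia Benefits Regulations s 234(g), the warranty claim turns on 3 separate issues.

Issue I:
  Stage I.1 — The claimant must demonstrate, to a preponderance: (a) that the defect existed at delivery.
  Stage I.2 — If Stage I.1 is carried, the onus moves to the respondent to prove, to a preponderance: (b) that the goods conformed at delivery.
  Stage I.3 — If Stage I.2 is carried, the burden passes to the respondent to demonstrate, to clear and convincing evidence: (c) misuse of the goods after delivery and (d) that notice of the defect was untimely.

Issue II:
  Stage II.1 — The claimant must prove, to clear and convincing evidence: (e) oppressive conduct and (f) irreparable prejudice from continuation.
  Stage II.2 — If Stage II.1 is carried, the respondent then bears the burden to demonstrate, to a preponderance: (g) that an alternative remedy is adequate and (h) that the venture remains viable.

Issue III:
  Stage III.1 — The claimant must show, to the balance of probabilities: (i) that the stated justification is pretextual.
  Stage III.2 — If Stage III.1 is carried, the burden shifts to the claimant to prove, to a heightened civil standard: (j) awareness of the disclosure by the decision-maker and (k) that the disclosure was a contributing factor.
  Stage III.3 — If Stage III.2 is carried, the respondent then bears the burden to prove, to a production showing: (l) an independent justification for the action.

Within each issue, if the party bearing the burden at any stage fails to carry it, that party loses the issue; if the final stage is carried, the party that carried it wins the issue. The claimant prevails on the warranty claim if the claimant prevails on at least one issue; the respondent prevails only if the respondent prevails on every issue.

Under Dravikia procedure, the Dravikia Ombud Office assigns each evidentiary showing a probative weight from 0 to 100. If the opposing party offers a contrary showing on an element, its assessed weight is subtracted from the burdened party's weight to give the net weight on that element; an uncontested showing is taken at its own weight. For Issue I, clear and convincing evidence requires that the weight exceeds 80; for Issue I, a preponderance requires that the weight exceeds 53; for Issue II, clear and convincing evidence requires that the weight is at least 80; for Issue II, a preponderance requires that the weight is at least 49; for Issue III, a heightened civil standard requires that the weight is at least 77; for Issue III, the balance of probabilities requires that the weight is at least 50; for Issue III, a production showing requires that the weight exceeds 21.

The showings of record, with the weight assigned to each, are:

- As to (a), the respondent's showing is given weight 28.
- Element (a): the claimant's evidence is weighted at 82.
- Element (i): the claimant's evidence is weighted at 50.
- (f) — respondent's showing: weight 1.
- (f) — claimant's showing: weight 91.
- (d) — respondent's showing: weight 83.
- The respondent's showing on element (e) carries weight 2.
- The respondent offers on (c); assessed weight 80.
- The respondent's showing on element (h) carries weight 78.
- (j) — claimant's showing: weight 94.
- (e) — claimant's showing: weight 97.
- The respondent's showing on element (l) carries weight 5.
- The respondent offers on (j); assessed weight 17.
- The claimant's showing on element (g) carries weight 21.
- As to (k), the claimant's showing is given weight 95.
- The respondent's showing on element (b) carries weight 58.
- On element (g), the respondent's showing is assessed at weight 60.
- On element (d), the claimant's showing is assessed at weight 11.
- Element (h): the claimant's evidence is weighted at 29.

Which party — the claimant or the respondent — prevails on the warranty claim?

— Issue I —
Stage I.1 — burden on claimant; standard: a preponderance (weight exceeds 53).
    (a): 82 − 28 = 54 > 53 [met]
  Stage I.1 carried; the burden shifts to the respondent.
Stage I.2 — burden on respondent; standard: a preponderance (weight exceeds 53).
    (b): 58 > 53 [met]
  All elements met. The respondent retains the burden for Stage I.3.
Stage I.3 — burden on respondent; standard: clear and convincing evidence (weight exceeds 80).
    (c): 80 ≤ 80 [not met]
    (d): 83 − 11 = 72 ≤ 80 [not met]
  The respondent does not carry Stage I.3.
The analysis ends at Stage I.3; the claimant prevails on this issue.
— Issue II —
Stage II.1 — burden on claimant; standard: clear and convincing evidence (weight is at least 80).
    (e): 97 − 2 = 95 ≥ 80 [met]
    (f): 91 − 1 = 90 ≥ 80 [met]
  Stage II.1 carried; the burden shifts to the respondent.
Stage II.2 — burden on respondent; standard: a preponderance (weight is at least 49).
    (g): 60 − 21 = 39 < 49 [not met]
    (h): 78 − 29 = 49 ≥ 49 [met]
  Not every element is met, so the respondent fails to carry Stage II.2.
The analysis ends at Stage II.2; the claimant prevails on this issue.
— Issue III —
Stage III.1 — burden on claimant; standard: the balance of probabilities (weight is at least 50).
    (i): 50 ≥ 50 [met]
  Stage III.1 is satisfied; the claimant continues to bear the burden.
Stage III.2 — burden on claimant; standard: a heightened civil standard (weight is at least 77).
    (j): 94 − 17 = 77 ≥ 77 [met]
    (k): 95 ≥ 77 [met]
  Stage III.2 carried; the burden shifts to the respondent.
Stage III.3 — burden on respondent; standard: a production showing (weight exceeds 21).
    (l): 5 ≤ 21 [not met]
  Not every element is met, so the respondent fails to carry Stage III.3.
The analysis ends at Stage III.3; the claimant prevails on this issue.
Per-issue: Issue I → claimant; Issue II → claimant; Issue III → claimant. The claimant must prevail on at least one issue; overall, the claimant prevails.

claimant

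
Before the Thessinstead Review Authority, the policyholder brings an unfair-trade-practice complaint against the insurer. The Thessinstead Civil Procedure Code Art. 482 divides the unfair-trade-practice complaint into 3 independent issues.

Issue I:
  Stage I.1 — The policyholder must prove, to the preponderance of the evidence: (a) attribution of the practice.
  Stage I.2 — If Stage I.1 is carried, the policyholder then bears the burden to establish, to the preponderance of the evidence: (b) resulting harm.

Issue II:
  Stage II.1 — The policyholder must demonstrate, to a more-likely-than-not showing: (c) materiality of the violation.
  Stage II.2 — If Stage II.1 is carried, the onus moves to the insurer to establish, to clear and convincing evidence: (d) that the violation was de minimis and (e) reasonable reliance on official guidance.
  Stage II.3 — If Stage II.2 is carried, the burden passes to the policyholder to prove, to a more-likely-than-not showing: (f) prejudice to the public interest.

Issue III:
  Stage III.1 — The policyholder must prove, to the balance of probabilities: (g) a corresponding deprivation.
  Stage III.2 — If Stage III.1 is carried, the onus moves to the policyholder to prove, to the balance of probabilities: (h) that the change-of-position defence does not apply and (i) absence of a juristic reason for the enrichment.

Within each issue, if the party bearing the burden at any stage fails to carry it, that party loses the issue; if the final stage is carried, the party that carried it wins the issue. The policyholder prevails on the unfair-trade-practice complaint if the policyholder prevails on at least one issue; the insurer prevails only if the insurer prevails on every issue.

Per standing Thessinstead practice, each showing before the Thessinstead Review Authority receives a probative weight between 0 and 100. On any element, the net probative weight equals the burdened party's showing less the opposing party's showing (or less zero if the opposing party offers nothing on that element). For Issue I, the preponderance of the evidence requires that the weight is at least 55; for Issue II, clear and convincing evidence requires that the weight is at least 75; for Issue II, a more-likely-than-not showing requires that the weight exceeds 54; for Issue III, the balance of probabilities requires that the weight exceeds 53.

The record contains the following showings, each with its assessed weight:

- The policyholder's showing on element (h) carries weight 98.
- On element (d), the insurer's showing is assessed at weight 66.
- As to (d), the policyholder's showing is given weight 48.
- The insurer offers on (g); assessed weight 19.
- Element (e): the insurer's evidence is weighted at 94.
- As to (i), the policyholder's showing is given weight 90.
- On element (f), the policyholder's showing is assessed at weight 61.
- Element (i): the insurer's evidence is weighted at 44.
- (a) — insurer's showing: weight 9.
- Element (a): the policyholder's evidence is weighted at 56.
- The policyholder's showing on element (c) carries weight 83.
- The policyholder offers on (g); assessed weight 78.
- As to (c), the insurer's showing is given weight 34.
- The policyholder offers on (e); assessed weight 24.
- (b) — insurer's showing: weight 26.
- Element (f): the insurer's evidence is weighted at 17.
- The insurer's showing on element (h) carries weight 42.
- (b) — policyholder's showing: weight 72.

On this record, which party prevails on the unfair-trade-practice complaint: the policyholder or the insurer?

insurer

— Issue I —
Stage I.1 (policyholder, the preponderance of the evidence, weight is at least 55): (a) net 56−9=47 < 55 — fails.
  The policyholder does not carry Stage I.1.
The insurer prevails on this issue.
— Issue II —
At Stage II.1 the policyholder must meet a more-likely-than-not showing (weight exceeds 54): on (c) the weight is 83 less the opposing 34 gives net 49, ≤ 54, so (c) does not meet the standard.
  Stage II.1 not carried; the policyholder fails its burden.
The insurer prevails on this issue.
— Issue III —
Stage III.1 (policyholder, the balance of probabilities, weight exceeds 53): (g) net 78−19=59 > 53 — meets.
  All elements met. The policyholder retains the burden for Stage III.2.
Stage III.2 (policyholder, the balance of probabilities, weight exceeds 53): (h) net 98−42=56 > 53 — meets; (i) net 90−44=46 ≤ 53 — fails.
  The policyholder does not carry Stage III.2.
The analysis ends at Stage III.2; the insurer prevails on this issue.
Per-issue: Issue I → insurer; Issue II → insurer; Issue III → insurer. The policyholder must prevail on at least one issue; overall, the insurer prevails.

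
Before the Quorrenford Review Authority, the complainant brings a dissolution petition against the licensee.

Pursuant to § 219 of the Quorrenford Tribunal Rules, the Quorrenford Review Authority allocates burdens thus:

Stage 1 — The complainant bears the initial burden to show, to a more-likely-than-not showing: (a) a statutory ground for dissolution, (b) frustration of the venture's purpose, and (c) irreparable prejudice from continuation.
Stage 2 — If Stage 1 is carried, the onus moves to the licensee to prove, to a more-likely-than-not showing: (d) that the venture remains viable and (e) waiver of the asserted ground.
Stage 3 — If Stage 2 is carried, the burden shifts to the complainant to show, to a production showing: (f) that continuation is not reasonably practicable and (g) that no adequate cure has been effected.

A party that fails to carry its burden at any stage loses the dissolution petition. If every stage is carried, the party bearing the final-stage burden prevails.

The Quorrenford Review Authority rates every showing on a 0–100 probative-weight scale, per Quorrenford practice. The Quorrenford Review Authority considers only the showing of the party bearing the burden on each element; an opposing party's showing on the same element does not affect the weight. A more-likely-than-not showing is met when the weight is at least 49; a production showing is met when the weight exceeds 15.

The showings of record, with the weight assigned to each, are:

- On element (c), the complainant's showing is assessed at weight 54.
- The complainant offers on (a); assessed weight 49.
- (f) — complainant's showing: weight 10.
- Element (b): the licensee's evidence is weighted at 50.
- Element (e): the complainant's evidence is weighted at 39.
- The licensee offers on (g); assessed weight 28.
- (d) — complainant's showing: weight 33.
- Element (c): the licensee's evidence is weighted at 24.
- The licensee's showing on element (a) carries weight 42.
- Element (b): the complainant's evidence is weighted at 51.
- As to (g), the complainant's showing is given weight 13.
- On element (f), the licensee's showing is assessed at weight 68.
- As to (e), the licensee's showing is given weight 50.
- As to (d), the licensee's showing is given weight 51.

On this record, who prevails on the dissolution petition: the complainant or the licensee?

Stage 1 — burden on complainant; standard: a more-likely-than-not showing (weight is at least 49).
    (a): 49 (licensee's 42 disregarded) ≥ 49 [met]
    (b): 51 (licensee's 50 disregarded) ≥ 49 [met]
    (c): 54 (licensee's 24 disregarded) ≥ 49 [met]
  Stage 1 is satisfied; the onus moves to the licensee.
Stage 2 — burden on licensee; standard: a more-likely-than-not showing (weight is at least 49).
    (d): 51 (complainant's 33 disregarded) ≥ 49 [met]
    (e): 50 (complainant's 39 disregarded) ≥ 49 [met]
  Stage 2 carried; the burden shifts to the complainant.
Stage 3 — burden on complainant; standard: a production showing (weight exceeds 15).
    (f): 10 (licensee's 68 disregarded) ≤ 15 [not met]
    (g): 13 (licensee's 28 disregarded) ≤ 15 [not met]
  Stage 3 not carried; the complainant fails its burden.
The licensee prevails.

licensee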